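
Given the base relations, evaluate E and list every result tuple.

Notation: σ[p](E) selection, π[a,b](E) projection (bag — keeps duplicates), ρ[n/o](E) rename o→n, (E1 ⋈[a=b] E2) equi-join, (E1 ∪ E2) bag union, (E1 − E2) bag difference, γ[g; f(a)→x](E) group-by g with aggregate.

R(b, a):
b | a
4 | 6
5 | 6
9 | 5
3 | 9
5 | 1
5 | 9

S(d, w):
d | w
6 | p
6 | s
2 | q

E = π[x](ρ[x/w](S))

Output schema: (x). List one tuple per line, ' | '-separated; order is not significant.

Stepwise |·|:
  S → 3
  ρ[x/w](S) → 3
  π[x](ρ[x/w](S)) → 3

== RESULT ==
x
p
q
s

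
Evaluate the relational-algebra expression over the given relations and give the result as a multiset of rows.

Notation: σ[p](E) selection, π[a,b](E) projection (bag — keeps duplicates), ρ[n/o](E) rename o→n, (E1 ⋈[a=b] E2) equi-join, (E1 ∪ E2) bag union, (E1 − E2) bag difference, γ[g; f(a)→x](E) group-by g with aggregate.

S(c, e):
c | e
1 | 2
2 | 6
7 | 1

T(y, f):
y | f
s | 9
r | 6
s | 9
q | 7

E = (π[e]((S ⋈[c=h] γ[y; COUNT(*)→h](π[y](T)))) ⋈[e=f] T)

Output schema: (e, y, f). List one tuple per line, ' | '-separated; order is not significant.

Row counts bottom-up:
  S → 3
  T → 4
  π[y](T) → 4
  γ[y; COUNT(*)→h](π[y](T)) → 3
  (S ⋈[c=h] γ[y; COUNT(*)→h](π[y](T))) → 3
  π[e]((S ⋈[c=h] γ[y; COUNT(*)→h](π[y](T)))) → 3
  T → 4
  (π[e]((S ⋈[c=h] γ[y; COUNT(*)→h](π[y](T)))) ⋈[e=f] T) → 1

== RESULT ==
e | y | f
6 | r | 6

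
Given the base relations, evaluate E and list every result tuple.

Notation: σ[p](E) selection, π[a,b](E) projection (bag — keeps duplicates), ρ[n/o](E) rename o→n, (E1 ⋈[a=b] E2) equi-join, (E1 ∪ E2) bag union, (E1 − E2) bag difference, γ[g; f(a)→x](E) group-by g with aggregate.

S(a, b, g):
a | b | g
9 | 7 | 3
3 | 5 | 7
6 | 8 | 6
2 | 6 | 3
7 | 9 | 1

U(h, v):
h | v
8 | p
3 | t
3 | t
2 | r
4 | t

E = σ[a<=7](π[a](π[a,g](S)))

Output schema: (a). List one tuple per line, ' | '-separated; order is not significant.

Row counts bottom-up:
  S → 5
  π[a,g](S) → 5
  π[a](π[a,g](S)) → 5
  σ[a<=7](π[a](π[a,g](S))) → 4

== RESULT ==
a
2
3
6
7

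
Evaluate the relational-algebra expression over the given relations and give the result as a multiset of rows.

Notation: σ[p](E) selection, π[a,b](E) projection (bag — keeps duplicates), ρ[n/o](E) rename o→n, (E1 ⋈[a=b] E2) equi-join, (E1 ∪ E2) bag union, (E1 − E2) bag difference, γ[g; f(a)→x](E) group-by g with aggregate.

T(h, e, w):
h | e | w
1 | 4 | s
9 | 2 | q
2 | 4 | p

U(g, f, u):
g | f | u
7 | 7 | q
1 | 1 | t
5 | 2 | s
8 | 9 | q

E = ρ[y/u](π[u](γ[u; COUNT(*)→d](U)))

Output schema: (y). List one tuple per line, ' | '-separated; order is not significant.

Stepwise |·|:
  U → 4
  γ[u; COUNT(*)→d](U) → 3
  π[u](γ[u; COUNT(*)→d](U)) → 3
  ρ[y/u](π[u](γ[u; COUNT(*)→d](U))) → 3

== RESULT ==
y
q
s
t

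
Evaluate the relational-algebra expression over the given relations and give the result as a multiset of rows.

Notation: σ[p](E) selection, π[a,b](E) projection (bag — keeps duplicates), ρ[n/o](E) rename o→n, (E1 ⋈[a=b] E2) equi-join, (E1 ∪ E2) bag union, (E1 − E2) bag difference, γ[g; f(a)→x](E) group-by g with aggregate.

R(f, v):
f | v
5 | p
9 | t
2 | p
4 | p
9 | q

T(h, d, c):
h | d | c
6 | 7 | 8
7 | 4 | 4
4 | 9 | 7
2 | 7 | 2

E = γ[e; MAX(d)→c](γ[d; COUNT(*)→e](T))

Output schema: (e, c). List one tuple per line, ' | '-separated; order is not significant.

Per-node cardinality:
  T → 4
  γ[d; COUNT(*)→e](T) → 3
  γ[e; MAX(d)→c](γ[d; COUNT(*)→e](T)) → 2

== RESULT ==
e | c
1 | 9
2 | 7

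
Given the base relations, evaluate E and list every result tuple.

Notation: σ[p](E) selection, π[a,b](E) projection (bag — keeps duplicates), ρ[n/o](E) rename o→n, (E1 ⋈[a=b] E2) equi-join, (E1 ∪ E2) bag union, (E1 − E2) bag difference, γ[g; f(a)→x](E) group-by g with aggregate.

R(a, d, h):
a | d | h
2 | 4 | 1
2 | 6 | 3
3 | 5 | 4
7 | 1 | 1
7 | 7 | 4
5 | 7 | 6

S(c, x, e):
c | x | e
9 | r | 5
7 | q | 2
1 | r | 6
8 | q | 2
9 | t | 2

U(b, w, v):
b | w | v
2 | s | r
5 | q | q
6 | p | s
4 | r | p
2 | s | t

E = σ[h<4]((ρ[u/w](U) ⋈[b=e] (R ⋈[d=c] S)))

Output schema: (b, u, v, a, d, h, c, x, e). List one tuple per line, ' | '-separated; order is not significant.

Subexpression sizes:
  U → 5
  ρ[u/w](U) → 5
  R → 6
  S → 5
  (R ⋈[d=c] S) → 3
  (ρ[u/w](U) ⋈[b=e] (R ⋈[d=c] S)) → 5
  σ[h<4]((ρ[u/w](U) ⋈[b=e] (R ⋈[d=c] S))) → 1

== RESULT ==
b | u | v | a | d | h | c | x | e
6 | p | s | 7 | 1 | 1 | 1 | r | 6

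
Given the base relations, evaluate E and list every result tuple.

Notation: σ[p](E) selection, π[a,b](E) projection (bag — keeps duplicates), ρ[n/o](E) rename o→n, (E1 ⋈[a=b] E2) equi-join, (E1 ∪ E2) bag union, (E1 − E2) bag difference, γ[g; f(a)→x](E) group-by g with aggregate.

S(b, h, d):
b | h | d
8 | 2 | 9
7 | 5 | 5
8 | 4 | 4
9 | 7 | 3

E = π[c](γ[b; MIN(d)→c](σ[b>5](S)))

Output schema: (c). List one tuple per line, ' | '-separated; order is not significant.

Subexpression sizes:
  S → 4
  σ[b>5](S) → 4
  γ[b; MIN(d)→c](σ[b>5](S)) → 3
  π[c](γ[b; MIN(d)→c](σ[b>5](S))) → 3

== RESULT ==
c
3
4
5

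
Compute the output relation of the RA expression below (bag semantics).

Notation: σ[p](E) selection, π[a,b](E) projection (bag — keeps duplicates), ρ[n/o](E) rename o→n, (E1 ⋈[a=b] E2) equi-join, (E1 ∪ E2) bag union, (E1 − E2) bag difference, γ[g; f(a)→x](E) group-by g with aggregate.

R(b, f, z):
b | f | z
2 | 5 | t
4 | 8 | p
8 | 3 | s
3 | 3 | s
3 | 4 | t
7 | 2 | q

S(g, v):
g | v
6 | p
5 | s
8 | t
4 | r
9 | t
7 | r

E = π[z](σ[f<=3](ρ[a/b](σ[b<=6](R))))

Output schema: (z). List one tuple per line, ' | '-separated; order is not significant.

Row counts bottom-up:
  R → 6
  σ[b<=6](R) → 4
  ρ[a/b](σ[b<=6](R)) → 4
  σ[f<=3](ρ[a/b](σ[b<=6](R))) → 1
  π[z](σ[f<=3](ρ[a/b](σ[b<=6](R)))) → 1

== RESULT ==
z
s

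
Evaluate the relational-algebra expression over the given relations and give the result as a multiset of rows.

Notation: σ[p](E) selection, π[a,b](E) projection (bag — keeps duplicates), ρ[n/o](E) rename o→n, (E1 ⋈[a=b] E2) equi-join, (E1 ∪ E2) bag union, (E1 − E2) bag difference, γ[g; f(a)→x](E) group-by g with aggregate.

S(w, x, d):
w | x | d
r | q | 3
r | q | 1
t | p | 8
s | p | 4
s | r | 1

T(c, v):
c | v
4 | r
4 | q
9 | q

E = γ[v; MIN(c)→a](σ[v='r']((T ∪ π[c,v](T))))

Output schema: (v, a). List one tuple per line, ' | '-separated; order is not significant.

Row counts bottom-up:
  T → 3
  T → 3
  π[c,v](T) → 3
  (T ∪ π[c,v](T)) → 6
  σ[v='r']((T ∪ π[c,v](T))) → 2
  γ[v; MIN(c)→a](σ[v='r']((T ∪ π[c,v](T)))) → 1

== RESULT ==
v | a
r | 4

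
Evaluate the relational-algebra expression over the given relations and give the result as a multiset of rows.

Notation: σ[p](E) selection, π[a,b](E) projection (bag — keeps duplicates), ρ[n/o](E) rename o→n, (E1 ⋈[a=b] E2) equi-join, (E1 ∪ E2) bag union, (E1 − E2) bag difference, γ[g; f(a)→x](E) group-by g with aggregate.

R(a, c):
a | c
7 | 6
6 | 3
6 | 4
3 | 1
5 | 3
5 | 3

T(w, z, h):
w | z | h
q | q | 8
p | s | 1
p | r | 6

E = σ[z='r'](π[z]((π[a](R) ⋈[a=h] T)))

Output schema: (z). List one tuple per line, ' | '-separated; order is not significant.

Subexpression sizes:
  R → 6
  π[a](R) → 6
  T → 3
  (π[a](R) ⋈[a=h] T) → 2
  π[z]((π[a](R) ⋈[a=h] T)) → 2
  σ[z='r'](π[z]((π[a](R) ⋈[a=h] T))) → 2

== RESULT ==
z
r
r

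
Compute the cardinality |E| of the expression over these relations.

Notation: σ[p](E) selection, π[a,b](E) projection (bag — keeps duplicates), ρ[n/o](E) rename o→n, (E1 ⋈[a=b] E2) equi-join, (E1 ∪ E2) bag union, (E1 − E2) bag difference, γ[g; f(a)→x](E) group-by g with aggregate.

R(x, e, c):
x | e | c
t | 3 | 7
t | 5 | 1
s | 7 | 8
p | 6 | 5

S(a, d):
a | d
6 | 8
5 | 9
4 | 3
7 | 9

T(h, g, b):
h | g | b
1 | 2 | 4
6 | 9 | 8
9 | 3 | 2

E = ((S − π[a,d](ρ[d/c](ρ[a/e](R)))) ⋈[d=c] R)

Per-node cardinality:
  S → 4
  R → 4
  ρ[a/e](R) → 4
  ρ[d/c](ρ[a/e](R)) → 4
  π[a,d](ρ[d/c](ρ[a/e](R))) → 4
  (S − π[a,d](ρ[d/c](ρ[a/e](R)))) → 4
  R → 4
  ((S − π[a,d](ρ[d/c](ρ[a/e](R)))) ⋈[d=c] R) → 1

|E| = 1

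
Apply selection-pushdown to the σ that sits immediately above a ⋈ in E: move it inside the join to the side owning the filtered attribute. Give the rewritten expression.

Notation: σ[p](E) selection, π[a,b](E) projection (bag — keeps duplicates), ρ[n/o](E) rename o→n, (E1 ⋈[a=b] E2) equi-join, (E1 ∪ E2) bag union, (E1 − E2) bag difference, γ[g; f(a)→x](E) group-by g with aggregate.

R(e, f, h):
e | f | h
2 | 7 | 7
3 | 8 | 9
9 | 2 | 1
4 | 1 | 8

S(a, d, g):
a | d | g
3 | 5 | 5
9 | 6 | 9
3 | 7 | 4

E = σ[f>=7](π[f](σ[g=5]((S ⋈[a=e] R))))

σ filters on g, owned by the left side.
E' = σ[f>=7](π[f]((σ[g=5](S) ⋈[a=e] R)))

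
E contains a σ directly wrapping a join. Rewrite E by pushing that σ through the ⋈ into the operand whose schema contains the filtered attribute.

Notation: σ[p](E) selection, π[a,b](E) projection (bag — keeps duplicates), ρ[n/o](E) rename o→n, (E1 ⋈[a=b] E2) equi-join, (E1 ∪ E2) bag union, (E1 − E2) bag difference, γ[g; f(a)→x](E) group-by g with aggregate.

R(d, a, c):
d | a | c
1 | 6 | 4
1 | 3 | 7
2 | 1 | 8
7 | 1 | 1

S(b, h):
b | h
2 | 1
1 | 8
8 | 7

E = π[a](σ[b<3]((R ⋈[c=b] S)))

σ filters on b, owned by the right side.
E' = π[a]((R ⋈[c=b] σ[b<3](S)))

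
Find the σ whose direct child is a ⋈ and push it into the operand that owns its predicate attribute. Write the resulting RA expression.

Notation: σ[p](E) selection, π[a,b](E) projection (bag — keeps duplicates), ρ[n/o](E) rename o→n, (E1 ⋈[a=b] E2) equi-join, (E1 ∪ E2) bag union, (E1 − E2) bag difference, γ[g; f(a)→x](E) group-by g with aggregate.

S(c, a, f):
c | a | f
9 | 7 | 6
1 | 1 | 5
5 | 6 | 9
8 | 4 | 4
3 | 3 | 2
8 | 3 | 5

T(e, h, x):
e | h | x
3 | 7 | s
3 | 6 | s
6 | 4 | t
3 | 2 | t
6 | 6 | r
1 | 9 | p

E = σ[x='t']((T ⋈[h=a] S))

σ filters on x, owned by the left side.
E' = (σ[x='t'](T) ⋈[h=a] S)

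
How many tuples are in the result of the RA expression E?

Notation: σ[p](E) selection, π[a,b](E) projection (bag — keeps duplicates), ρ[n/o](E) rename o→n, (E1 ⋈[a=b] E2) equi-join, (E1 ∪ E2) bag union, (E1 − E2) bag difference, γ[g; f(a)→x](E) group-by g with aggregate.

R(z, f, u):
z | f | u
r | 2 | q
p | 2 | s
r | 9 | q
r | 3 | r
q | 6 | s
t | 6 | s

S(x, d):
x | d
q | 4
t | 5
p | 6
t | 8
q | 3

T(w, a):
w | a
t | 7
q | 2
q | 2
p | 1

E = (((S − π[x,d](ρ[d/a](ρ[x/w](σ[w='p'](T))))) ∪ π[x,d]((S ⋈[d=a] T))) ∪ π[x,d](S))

Row counts bottom-up:
  S → 5
  T → 4
  σ[w='p'](T) → 1
  ρ[x/w](σ[w='p'](T)) → 1
  ρ[d/a](ρ[x/w](σ[w='p'](T))) → 1
  π[x,d](ρ[d/a](ρ[x/w](σ[w='p'](T)))) → 1
  (S − π[x,d](ρ[d/a](ρ[x/w](σ[w='p'](T))))) → 5
  S → 5
  T → 4
  (S ⋈[d=a] T) → 0
  π[x,d]((S ⋈[d=a] T)) → 0
  ((S − π[x,d](ρ[d/a](ρ[x/w](σ[w='p'](T))))) ∪ π[x,d]((S ⋈[d=a] T))) → 5
  S → 5
  π[x,d](S) → 5
  (((S − π[x,d](ρ[d/a](ρ[x/w](σ[w='p'](T))))) ∪ π[x,d]((S ⋈[d=a] T))) ∪ π[x,d](S)) → 10

|E| = 10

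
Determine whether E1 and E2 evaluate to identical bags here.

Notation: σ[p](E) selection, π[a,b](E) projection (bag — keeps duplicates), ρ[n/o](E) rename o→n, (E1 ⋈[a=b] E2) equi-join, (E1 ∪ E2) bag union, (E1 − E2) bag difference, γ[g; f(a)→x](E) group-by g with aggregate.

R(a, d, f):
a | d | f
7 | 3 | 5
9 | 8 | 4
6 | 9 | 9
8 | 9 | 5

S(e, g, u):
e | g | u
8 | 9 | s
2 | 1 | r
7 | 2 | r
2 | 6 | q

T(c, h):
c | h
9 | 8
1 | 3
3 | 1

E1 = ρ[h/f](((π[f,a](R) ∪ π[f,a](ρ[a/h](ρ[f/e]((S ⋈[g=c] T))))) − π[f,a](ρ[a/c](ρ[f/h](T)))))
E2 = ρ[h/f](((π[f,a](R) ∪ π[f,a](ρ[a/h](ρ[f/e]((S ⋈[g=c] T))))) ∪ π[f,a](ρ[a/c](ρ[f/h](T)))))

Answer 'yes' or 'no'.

E1 per-node cardinality:
  R → 4
  π[f,a](R) → 4
  S → 4
  T → 3
  (S ⋈[g=c] T) → 2
  ρ[f/e]((S ⋈[g=c] T)) → 2
  ρ[a/h](ρ[f/e]((S ⋈[g=c] T))) → 2
  π[f,a](ρ[a/h](ρ[f/e]((S ⋈[g=c] T)))) → 2
  (π[f,a](R) ∪ π[f,a](ρ[a/h](ρ[f/e]((S ⋈[g=c] T))))) → 6
  T → 3
  ρ[f/h](T) → 3
  ρ[a/c](ρ[f/h](T)) → 3
  π[f,a](ρ[a/c](ρ[f/h](T))) → 3
  ((π[f,a](R) ∪ π[f,a](ρ[a/h](ρ[f/e]((S ⋈[g=c] T))))) − π[f,a](ρ[a/c](ρ[f/h](T)))) → 6
  ρ[h/f](((π[f,a](R) ∪ π[f,a](ρ[a/h](ρ[f/e]((S ⋈[g=c] T))))) − π[f,a](ρ[a/c](ρ[f/h](T))))) → 6
E2 per-node cardinality:
  R → 4
  π[f,a](R) → 4
  S → 4
  T → 3
  (S ⋈[g=c] T) → 2
  ρ[f/e]((S ⋈[g=c] T)) → 2
  ρ[a/h](ρ[f/e]((S ⋈[g=c] T))) → 2
  π[f,a](ρ[a/h](ρ[f/e]((S ⋈[g=c] T)))) → 2
  (π[f,a](R) ∪ π[f,a](ρ[a/h](ρ[f/e]((S ⋈[g=c] T))))) → 6
  T → 3
  ρ[f/h](T) → 3
  ρ[a/c](ρ[f/h](T)) → 3
  π[f,a](ρ[a/c](ρ[f/h](T))) → 3
  ((π[f,a](R) ∪ π[f,a](ρ[a/h](ρ[f/e]((S ⋈[g=c] T))))) ∪ π[f,a](ρ[a/c](ρ[f/h](T)))) → 9
  ρ[h/f](((π[f,a](R) ∪ π[f,a](ρ[a/h](ρ[f/e]((S ⋈[g=c] T))))) ∪ π[f,a](ρ[a/c](ρ[f/h](T))))) → 9

E1 result:
h | a
2 | 3
4 | 9
5 | 7
5 | 8
8 | 8
9 | 6
E2 result:
h | a
1 | 3
2 | 3
3 | 1
4 | 9
5 | 7
5 | 8
8 | 8
8 | 9
9 | 6
Witness: (3, 1) appears 0× in E1 but 1× in E2.

no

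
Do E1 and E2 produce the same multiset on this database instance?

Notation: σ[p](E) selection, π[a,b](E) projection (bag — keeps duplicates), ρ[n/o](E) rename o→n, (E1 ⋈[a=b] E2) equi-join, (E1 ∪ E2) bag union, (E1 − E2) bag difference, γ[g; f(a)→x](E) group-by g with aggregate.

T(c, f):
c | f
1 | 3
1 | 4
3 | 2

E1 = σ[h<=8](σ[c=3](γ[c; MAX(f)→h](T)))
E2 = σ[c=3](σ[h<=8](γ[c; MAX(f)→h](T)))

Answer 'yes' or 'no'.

E1 stepwise |·|:
  T → 3
  γ[c; MAX(f)→h](T) → 2
  σ[c=3](γ[c; MAX(f)→h](T)) → 1
  σ[h<=8](σ[c=3](γ[c; MAX(f)→h](T))) → 1
E2 stepwise |·|:
  T → 3
  γ[c; MAX(f)→h](T) → 2
  σ[h<=8](γ[c; MAX(f)→h](T)) → 2
  σ[c=3](σ[h<=8](γ[c; MAX(f)→h](T))) → 1

E1 and E2 produce the same multiset:
c | h
3 | 2

yes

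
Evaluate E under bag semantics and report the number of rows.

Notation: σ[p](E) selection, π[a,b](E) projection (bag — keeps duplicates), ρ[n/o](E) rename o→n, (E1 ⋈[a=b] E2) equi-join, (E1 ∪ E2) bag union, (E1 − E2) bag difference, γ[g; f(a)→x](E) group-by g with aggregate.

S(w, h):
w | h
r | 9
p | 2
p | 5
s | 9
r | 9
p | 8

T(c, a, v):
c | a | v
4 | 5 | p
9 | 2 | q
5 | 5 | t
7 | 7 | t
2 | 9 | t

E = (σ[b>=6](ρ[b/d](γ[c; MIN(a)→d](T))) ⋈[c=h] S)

Subexpression sizes:
  T → 5
  γ[c; MIN(a)→d](T) → 5
  ρ[b/d](γ[c; MIN(a)→d](T)) → 5
  σ[b>=6](ρ[b/d](γ[c; MIN(a)→d](T))) → 2
  S → 6
  (σ[b>=6](ρ[b/d](γ[c; MIN(a)→d](T))) ⋈[c=h] S) → 1

|E| = 1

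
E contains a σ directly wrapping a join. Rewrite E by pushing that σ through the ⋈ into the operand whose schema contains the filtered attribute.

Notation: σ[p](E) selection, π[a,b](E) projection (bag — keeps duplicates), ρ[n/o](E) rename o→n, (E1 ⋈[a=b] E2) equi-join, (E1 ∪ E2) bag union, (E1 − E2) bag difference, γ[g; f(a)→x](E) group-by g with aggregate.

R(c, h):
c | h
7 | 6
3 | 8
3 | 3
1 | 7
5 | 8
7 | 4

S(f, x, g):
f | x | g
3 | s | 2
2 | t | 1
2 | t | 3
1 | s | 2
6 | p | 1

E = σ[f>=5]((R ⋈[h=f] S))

σ filters on f, owned by the right side.
E' = (R ⋈[h=f] σ[f>=5](S))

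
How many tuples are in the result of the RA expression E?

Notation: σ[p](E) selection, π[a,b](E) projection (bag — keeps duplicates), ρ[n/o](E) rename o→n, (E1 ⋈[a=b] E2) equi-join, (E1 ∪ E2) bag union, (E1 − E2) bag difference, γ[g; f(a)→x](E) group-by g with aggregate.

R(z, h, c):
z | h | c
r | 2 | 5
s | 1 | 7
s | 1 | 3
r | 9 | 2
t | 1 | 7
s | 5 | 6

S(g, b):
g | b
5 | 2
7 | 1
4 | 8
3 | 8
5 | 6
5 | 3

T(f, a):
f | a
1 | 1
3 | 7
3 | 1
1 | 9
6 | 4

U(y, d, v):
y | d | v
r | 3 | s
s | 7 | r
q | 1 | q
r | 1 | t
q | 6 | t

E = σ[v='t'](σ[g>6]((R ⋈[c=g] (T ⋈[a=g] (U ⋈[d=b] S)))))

Per-node cardinality:
  R → 6
  T → 5
  U → 5
  S → 6
  (U ⋈[d=b] S) → 4
  (T ⋈[a=g] (U ⋈[d=b] S)) → 2
  (R ⋈[c=g] (T ⋈[a=g] (U ⋈[d=b] S))) → 4
  σ[g>6]((R ⋈[c=g] (T ⋈[a=g] (U ⋈[d=b] S)))) → 4
  σ[v='t'](σ[g>6]((R ⋈[c=g] (T ⋈[a=g] (U ⋈[d=b] S))))) → 2

|E| = 2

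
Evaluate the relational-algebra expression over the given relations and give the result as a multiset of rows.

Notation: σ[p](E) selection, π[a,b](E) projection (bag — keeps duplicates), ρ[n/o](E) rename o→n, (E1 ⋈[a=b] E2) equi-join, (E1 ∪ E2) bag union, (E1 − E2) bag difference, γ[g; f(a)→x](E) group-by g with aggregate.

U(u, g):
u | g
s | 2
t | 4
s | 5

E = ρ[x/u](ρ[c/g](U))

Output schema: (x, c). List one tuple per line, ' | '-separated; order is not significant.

Row counts bottom-up:
  U → 3
  ρ[c/g](U) → 3
  ρ[x/u](ρ[c/g](U)) → 3

== RESULT ==
x | c
s | 2
s | 5
t | 4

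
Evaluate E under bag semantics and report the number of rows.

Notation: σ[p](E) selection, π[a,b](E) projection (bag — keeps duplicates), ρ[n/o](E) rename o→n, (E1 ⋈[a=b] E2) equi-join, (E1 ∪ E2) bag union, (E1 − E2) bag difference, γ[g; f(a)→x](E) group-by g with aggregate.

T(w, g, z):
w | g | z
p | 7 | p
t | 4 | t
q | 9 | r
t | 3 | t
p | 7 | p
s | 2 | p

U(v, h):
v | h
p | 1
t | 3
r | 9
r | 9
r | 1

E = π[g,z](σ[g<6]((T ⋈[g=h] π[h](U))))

Per-node cardinality:
  T → 6
  U → 5
  π[h](U) → 5
  (T ⋈[g=h] π[h](U)) → 3
  σ[g<6]((T ⋈[g=h] π[h](U))) → 1
  π[g,z](σ[g<6]((T ⋈[g=h] π[h](U)))) → 1

|E| = 1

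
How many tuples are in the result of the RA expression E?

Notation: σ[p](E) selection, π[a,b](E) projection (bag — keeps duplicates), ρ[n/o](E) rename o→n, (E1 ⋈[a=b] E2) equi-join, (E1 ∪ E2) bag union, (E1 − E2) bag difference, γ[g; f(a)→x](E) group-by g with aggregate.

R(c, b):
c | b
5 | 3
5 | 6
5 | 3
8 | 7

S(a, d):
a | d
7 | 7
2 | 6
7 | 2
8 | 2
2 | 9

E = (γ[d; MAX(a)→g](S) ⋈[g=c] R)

Subexpression sizes:
  S → 5
  γ[d; MAX(a)→g](S) → 4
  R → 4
  (γ[d; MAX(a)→g](S) ⋈[g=c] R) → 1

|E| = 1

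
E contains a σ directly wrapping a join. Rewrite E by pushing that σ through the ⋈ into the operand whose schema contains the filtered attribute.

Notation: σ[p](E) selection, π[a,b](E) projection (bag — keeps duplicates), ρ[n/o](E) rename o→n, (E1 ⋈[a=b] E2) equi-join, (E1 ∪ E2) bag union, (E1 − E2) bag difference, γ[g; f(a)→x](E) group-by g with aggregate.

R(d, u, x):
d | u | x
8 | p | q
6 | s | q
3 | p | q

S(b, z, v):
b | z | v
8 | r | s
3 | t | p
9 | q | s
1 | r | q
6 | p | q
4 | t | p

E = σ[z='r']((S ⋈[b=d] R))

σ filters on z, owned by the left side.
E' = (σ[z='r'](S) ⋈[b=d] R)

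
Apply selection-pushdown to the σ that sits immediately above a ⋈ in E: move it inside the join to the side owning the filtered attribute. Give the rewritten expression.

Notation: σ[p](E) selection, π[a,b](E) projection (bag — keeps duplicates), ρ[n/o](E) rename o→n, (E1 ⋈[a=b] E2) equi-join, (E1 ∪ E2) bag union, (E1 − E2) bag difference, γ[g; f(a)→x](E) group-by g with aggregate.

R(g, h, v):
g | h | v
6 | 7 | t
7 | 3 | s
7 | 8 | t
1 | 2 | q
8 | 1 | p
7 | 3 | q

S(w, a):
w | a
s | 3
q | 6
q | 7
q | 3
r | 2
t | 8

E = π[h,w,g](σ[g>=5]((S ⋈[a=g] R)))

σ filters on g, owned by the right side.
E' = π[h,w,g]((S ⋈[a=g] σ[g>=5](R)))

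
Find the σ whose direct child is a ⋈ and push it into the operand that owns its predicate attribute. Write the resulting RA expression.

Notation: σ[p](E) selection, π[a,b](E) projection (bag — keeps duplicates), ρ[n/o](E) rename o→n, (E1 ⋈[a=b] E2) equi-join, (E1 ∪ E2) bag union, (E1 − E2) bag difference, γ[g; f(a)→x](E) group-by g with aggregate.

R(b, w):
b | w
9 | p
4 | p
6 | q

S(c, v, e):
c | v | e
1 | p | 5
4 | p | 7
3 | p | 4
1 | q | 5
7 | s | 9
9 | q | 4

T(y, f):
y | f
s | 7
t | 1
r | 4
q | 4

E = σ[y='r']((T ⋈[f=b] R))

σ filters on y, owned by the left side.
E' = (σ[y='r'](T) ⋈[f=b] R)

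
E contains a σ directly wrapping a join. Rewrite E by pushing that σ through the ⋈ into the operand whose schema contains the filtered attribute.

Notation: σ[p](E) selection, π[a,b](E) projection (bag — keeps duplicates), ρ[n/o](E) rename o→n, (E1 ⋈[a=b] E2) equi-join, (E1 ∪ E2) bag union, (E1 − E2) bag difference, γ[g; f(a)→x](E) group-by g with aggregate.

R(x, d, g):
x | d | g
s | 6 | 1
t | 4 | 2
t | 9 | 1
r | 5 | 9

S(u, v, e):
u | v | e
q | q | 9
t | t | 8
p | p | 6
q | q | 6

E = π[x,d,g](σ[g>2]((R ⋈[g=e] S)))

σ filters on g, owned by the left side.
E' = π[x,d,g]((σ[g>2](R) ⋈[g=e] S))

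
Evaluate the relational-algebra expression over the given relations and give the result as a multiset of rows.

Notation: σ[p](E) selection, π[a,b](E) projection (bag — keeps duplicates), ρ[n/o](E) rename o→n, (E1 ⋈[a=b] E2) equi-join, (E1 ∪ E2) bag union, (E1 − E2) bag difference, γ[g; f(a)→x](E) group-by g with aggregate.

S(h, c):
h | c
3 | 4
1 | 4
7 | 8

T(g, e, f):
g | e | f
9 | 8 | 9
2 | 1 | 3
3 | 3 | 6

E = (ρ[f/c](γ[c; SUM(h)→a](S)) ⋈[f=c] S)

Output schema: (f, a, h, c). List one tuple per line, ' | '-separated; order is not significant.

Per-node cardinality:
  S → 3
  γ[c; SUM(h)→a](S) → 2
  ρ[f/c](γ[c; SUM(h)→a](S)) → 2
  S → 3
  (ρ[f/c](γ[c; SUM(h)→a](S)) ⋈[f=c] S) → 3

== RESULT ==
f | a | h | c
4 | 4 | 1 | 4
4 | 4 | 3 | 4
8 | 7 | 7 | 8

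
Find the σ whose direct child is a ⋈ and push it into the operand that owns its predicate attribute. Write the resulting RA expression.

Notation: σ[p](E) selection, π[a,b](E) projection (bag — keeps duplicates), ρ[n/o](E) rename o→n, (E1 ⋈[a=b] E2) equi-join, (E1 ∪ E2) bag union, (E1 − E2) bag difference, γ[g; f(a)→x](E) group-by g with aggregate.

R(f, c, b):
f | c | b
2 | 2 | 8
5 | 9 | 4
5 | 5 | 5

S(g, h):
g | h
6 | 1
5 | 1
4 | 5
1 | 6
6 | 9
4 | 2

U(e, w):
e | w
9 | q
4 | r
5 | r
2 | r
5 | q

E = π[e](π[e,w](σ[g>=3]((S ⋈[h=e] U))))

σ filters on g, owned by the left side.
E' = π[e](π[e,w]((σ[g>=3](S) ⋈[h=e] U)))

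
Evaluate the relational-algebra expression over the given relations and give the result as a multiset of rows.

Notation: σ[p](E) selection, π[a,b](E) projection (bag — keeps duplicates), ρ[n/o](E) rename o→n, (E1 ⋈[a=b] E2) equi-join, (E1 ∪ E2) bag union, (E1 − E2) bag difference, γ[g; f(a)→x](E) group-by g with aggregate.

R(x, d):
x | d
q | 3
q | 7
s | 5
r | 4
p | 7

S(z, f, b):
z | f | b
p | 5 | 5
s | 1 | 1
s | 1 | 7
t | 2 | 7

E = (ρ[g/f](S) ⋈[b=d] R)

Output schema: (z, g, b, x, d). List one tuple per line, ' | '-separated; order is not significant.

Per-node cardinality:
  S → 4
  ρ[g/f](S) → 4
  R → 5
  (ρ[g/f](S) ⋈[b=d] R) → 5

== RESULT ==
z | g | b | x | d
p | 5 | 5 | s | 5
s | 1 | 7 | p | 7
s | 1 | 7 | q | 7
t | 2 | 7 | p | 7
t | 2 | 7 | q | 7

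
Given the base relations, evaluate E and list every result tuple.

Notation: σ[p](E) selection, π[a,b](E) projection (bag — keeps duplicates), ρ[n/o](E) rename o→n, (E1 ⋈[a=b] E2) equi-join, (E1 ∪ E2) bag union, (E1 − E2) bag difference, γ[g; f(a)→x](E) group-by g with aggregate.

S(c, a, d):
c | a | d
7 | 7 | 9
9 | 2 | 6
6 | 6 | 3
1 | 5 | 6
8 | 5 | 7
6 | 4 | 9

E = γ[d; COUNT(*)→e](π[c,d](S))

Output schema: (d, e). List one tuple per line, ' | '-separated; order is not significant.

Per-node cardinality:
  S → 6
  π[c,d](S) → 6
  γ[d; COUNT(*)→e](π[c,d](S)) → 4

== RESULT ==
d | e
3 | 1
6 | 2
7 | 1
9 | 2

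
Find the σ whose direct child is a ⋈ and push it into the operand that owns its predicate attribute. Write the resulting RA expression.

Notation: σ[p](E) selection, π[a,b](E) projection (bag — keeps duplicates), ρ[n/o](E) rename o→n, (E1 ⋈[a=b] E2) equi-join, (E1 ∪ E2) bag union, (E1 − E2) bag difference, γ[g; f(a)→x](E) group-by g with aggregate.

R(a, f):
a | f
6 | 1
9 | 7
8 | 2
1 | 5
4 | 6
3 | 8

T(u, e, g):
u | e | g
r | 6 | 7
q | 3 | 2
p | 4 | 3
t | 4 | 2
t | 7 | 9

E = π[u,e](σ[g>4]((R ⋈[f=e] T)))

σ filters on g, owned by the right side.
E' = π[u,e]((R ⋈[f=e] σ[g>4](T)))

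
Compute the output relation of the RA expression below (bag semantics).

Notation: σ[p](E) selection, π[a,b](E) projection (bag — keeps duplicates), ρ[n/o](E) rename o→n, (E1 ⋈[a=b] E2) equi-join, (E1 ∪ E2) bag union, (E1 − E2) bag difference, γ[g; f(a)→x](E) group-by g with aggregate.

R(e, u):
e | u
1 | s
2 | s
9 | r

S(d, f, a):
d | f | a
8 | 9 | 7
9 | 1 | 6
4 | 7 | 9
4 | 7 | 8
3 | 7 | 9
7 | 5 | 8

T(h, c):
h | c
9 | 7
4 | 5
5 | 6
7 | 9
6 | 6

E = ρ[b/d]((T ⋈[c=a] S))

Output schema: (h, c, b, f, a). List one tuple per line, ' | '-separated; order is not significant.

Subexpression sizes:
  T → 5
  S → 6
  (T ⋈[c=a] S) → 5
  ρ[b/d]((T ⋈[c=a] S)) → 5

== RESULT ==
h | c | b | f | a
5 | 6 | 9 | 1 | 6
6 | 6 | 9 | 1 | 6
7 | 9 | 3 | 7 | 9
7 | 9 | 4 | 7 | 9
9 | 7 | 8 | 9 | 7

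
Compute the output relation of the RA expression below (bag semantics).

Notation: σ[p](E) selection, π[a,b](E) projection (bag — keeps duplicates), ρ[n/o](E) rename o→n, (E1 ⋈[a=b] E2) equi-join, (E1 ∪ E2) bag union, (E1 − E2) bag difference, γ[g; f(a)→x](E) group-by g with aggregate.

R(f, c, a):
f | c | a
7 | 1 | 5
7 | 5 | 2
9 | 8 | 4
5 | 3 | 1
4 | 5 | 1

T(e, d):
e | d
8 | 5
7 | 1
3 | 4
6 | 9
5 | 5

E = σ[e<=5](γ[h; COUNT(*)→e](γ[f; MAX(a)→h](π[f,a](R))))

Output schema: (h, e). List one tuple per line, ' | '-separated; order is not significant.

Stepwise |·|:
  R → 5
  π[f,a](R) → 5
  γ[f; MAX(a)→h](π[f,a](R)) → 4
  γ[h; COUNT(*)→e](γ[f; MAX(a)→h](π[f,a](R))) → 3
  σ[e<=5](γ[h; COUNT(*)→e](γ[f; MAX(a)→h](π[f,a](R)))) → 3

== RESULT ==
h | e
1 | 2
4 | 1
5 | 1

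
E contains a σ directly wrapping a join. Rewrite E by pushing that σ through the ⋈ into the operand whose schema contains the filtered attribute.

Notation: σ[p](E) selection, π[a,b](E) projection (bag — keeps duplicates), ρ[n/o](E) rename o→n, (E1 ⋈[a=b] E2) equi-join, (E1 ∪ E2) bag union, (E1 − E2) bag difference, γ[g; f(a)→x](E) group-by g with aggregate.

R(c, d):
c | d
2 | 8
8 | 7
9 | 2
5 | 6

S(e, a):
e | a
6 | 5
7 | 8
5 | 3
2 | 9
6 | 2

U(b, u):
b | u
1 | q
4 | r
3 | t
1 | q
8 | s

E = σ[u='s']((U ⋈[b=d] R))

σ filters on u, owned by the left side.
E' = (σ[u='s'](U) ⋈[b=d] R)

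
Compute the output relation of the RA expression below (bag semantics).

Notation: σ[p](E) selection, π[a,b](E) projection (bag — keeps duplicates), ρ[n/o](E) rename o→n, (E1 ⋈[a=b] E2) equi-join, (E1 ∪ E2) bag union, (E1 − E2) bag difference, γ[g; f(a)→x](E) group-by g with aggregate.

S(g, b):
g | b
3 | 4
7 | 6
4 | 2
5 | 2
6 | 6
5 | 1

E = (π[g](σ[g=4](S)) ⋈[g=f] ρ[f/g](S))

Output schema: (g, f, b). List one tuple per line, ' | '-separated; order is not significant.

Subexpression sizes:
  S → 6
  σ[g=4](S) → 1
  π[g](σ[g=4](S)) → 1
  S → 6
  ρ[f/g](S) → 6
  (π[g](σ[g=4](S)) ⋈[g=f] ρ[f/g](S)) → 1

== RESULT ==
g | f | b
4 | 4 | 2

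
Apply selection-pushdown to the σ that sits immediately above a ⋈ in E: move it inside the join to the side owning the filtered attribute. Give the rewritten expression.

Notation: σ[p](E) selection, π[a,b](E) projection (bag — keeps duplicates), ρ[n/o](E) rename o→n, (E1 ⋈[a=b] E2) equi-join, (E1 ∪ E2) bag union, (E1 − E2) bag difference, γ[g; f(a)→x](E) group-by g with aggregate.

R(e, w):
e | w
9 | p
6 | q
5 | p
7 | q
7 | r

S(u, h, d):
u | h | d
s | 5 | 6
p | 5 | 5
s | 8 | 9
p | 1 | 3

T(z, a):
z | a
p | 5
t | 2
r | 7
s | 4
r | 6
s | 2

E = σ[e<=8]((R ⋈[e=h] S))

σ filters on e, owned by the left side.
E' = (σ[e<=8](R) ⋈[e=h] S)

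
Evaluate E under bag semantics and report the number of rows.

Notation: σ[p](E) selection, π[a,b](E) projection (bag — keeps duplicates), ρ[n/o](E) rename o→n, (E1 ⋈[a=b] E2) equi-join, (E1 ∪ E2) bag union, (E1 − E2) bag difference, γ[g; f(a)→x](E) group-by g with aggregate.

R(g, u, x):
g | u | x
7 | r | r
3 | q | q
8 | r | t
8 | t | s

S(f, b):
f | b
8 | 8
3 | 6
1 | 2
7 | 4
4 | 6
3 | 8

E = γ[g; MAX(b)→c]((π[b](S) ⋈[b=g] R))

Subexpression sizes:
  S → 6
  π[b](S) → 6
  R → 4
  (π[b](S) ⋈[b=g] R) → 4
  γ[g; MAX(b)→c]((π[b](S) ⋈[b=g] R)) → 1

|E| = 1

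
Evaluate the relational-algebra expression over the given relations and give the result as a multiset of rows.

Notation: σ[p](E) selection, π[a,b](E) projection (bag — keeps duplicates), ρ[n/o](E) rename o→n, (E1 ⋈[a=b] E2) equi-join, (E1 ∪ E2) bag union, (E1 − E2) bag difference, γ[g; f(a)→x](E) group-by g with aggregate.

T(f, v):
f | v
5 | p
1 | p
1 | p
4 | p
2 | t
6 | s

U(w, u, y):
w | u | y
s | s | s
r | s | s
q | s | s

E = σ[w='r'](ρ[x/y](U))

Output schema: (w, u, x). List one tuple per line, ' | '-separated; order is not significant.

Stepwise |·|:
  U → 3
  ρ[x/y](U) → 3
  σ[w='r'](ρ[x/y](U)) → 1

== RESULT ==
w | u | x
r | s | s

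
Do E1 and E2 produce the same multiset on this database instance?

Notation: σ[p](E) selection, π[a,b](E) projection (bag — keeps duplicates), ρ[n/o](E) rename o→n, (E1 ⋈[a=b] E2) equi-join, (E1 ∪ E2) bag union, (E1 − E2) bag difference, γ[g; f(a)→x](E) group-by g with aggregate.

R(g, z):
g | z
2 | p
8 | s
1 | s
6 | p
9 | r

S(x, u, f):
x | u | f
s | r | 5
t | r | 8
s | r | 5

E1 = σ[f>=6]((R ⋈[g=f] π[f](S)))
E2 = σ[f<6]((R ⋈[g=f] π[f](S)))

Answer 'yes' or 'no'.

E1 stepwise |·|:
  R → 5
  S → 3
  π[f](S) → 3
  (R ⋈[g=f] π[f](S)) → 1
  σ[f>=6]((R ⋈[g=f] π[f](S))) → 1
E2 stepwise |·|:
  R → 5
  S → 3
  π[f](S) → 3
  (R ⋈[g=f] π[f](S)) → 1
  σ[f<6]((R ⋈[g=f] π[f](S))) → 0

E1 result:
g | z | f
8 | s | 8
E2 result:
g | z | f
(0 rows)
Witness: (8, 's', 8) appears 1× in E1 but 0× in E2.

no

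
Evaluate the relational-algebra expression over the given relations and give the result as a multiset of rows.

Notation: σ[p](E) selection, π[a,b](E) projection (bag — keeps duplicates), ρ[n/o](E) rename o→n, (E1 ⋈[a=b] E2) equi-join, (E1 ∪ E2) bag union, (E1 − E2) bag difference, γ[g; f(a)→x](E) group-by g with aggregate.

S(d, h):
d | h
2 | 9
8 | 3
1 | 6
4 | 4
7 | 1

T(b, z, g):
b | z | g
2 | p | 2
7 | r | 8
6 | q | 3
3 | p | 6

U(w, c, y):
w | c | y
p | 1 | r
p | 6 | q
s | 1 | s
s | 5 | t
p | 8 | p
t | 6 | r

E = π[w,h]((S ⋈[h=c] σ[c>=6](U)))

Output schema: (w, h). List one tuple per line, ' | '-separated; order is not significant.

Stepwise |·|:
  S → 5
  U → 6
  σ[c>=6](U) → 3
  (S ⋈[h=c] σ[c>=6](U)) → 2
  π[w,h]((S ⋈[h=c] σ[c>=6](U))) → 2

== RESULT ==
w | h
p | 6
t | 6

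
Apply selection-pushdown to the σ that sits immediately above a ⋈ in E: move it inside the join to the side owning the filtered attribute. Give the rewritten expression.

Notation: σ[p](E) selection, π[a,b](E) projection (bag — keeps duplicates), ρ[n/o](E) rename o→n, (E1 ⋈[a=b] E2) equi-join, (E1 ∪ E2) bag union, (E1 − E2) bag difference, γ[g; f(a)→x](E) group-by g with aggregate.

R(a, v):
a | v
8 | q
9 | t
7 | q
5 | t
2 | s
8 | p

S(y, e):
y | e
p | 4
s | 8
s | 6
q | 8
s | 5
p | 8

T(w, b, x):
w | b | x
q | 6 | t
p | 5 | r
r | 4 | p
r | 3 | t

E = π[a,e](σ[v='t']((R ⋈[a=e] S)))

σ filters on v, owned by the left side.
E' = π[a,e]((σ[v='t'](R) ⋈[a=e] S))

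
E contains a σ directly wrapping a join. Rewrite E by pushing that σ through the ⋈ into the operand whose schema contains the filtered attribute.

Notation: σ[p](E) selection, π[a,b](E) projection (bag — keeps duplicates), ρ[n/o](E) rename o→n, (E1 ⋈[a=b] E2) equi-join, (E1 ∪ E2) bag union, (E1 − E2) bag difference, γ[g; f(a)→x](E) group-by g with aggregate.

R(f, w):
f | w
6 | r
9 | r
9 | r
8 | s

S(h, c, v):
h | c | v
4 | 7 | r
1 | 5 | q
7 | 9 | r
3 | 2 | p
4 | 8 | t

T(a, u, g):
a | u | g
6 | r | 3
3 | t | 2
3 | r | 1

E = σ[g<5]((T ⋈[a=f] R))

σ filters on g, owned by the left side.
E' = (σ[g<5](T) ⋈[a=f] R)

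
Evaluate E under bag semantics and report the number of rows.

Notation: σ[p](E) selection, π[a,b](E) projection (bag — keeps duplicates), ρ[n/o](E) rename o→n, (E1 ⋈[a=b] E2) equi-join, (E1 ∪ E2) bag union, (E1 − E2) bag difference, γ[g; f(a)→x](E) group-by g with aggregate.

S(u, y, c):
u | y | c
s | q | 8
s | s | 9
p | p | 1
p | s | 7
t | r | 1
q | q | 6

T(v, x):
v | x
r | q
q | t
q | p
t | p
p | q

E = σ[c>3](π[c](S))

Subexpression sizes:
  S → 6
  π[c](S) → 6
  σ[c>3](π[c](S)) → 4

|E| = 4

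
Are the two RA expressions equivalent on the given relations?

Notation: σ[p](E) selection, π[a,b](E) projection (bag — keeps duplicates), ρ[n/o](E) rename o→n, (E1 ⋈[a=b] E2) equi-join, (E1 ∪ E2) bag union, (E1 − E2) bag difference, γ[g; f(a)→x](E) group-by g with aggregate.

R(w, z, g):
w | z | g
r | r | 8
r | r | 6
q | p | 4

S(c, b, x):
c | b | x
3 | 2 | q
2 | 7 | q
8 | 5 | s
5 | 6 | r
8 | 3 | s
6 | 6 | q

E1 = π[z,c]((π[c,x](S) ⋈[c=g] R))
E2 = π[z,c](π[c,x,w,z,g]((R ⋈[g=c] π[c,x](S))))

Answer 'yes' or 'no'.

E1 subexpression sizes:
  S → 6
  π[c,x](S) → 6
  R → 3
  (π[c,x](S) ⋈[c=g] R) → 3
  π[z,c]((π[c,x](S) ⋈[c=g] R)) → 3
E2 subexpression sizes:
  R → 3
  S → 6
  π[c,x](S) → 6
  (R ⋈[g=c] π[c,x](S)) → 3
  π[c,x,w,z,g]((R ⋈[g=c] π[c,x](S))) → 3
  π[z,c](π[c,x,w,z,g]((R ⋈[g=c] π[c,x](S)))) → 3

E1 and E2 produce the same multiset:
z | c
r | 6
r | 8
r | 8

yes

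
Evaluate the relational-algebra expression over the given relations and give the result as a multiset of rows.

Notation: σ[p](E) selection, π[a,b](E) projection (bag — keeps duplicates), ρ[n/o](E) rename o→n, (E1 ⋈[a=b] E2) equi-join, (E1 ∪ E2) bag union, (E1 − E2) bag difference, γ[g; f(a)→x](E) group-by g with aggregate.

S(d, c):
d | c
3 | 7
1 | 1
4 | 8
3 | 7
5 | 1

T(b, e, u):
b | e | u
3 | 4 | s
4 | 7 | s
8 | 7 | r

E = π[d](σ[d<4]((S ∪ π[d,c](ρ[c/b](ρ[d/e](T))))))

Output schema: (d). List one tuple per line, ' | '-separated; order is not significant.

Stepwise |·|:
  S → 5
  T → 3
  ρ[d/e](T) → 3
  ρ[c/b](ρ[d/e](T)) → 3
  π[d,c](ρ[c/b](ρ[d/e](T))) → 3
  (S ∪ π[d,c](ρ[c/b](ρ[d/e](T)))) → 8
  σ[d<4]((S ∪ π[d,c](ρ[c/b](ρ[d/e](T))))) → 3
  π[d](σ[d<4]((S ∪ π[d,c](ρ[c/b](ρ[d/e](T)))))) → 3

== RESULT ==
d
1
3
3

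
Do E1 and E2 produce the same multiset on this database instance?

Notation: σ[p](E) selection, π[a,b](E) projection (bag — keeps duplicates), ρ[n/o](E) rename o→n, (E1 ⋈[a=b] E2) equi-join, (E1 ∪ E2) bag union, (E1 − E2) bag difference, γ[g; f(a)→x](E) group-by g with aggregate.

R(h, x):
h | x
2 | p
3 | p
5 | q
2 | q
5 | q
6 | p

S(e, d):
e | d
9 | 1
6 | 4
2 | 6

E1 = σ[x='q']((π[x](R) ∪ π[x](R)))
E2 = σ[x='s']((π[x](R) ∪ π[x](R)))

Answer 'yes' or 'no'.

E1 row counts bottom-up:
  R → 6
  π[x](R) → 6
  R → 6
  π[x](R) → 6
  (π[x](R) ∪ π[x](R)) → 12
  σ[x='q']((π[x](R) ∪ π[x](R))) → 6
E2 row counts bottom-up:
  R → 6
  π[x](R) → 6
  R → 6
  π[x](R) → 6
  (π[x](R) ∪ π[x](R)) → 12
  σ[x='s']((π[x](R) ∪ π[x](R))) → 0

E1 result:
x
q
q
q
q
q
q
E2 result:
x
(0 rows)
Witness: ('q',) appears 6× in E1 but 0× in E2.

no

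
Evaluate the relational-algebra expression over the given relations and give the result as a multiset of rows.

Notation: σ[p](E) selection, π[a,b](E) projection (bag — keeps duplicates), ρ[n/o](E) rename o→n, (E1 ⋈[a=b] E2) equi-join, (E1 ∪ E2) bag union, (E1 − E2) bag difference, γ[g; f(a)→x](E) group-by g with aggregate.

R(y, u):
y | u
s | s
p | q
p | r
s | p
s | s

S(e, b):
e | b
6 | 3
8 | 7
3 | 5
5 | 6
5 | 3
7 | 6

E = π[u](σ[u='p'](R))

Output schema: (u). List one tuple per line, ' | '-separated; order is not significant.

Stepwise |·|:
  R → 5
  σ[u='p'](R) → 1
  π[u](σ[u='p'](R)) → 1

== RESULT ==
u
p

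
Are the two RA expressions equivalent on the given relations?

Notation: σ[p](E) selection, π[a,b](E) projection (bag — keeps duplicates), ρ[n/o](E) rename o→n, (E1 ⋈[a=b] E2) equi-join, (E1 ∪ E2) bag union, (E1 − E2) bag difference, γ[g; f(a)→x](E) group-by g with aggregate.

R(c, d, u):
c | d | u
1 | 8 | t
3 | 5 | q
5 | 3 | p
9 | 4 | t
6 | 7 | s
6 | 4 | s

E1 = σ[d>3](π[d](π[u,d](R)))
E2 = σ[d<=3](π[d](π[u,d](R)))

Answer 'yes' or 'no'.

E1 per-node cardinality:
  R → 6
  π[u,d](R) → 6
  π[d](π[u,d](R)) → 6
  σ[d>3](π[d](π[u,d](R))) → 5
E2 per-node cardinality:
  R → 6
  π[u,d](R) → 6
  π[d](π[u,d](R)) → 6
  σ[d<=3](π[d](π[u,d](R))) → 1

E1 result:
d
4
4
5
7
8
E2 result:
d
3
Witness: (7,) appears 1× in E1 but 0× in E2.

no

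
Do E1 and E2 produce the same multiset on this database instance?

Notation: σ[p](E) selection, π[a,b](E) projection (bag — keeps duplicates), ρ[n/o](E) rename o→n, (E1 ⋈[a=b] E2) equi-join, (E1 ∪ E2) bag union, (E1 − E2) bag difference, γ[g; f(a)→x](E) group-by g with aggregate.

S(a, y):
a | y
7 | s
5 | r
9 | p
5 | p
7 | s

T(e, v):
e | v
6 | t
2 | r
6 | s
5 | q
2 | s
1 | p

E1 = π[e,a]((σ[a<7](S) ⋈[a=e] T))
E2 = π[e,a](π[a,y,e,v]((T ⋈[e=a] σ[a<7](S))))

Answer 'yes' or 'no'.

E1 stepwise |·|:
  S → 5
  σ[a<7](S) → 2
  T → 6
  (σ[a<7](S) ⋈[a=e] T) → 2
  π[e,a]((σ[a<7](S) ⋈[a=e] T)) → 2
E2 stepwise |·|:
  T → 6
  S → 5
  σ[a<7](S) → 2
  (T ⋈[e=a] σ[a<7](S)) → 2
  π[a,y,e,v]((T ⋈[e=a] σ[a<7](S))) → 2
  π[e,a](π[a,y,e,v]((T ⋈[e=a] σ[a<7](S)))) → 2

E1 and E2 produce the same multiset:
e | a
5 | 5
5 | 5

yes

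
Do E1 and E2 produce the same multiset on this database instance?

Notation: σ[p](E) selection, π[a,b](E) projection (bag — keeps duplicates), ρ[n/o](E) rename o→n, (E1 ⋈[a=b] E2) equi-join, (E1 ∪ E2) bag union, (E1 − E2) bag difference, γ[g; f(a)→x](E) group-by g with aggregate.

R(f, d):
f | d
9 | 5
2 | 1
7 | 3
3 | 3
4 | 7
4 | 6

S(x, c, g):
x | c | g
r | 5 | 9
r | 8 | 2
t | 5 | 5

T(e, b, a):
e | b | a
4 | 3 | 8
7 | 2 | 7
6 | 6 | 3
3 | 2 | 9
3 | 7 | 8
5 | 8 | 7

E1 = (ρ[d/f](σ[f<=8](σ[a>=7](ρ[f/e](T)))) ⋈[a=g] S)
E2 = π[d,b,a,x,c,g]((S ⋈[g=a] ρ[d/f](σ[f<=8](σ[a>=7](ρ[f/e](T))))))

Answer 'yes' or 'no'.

E1 subexpression sizes:
  T → 6
  ρ[f/e](T) → 6
  σ[a>=7](ρ[f/e](T)) → 5
  σ[f<=8](σ[a>=7](ρ[f/e](T))) → 5
  ρ[d/f](σ[f<=8](σ[a>=7](ρ[f/e](T)))) → 5
  S → 3
  (ρ[d/f](σ[f<=8](σ[a>=7](ρ[f/e](T)))) ⋈[a=g] S) → 1
E2 subexpression sizes:
  S → 3
  T → 6
  ρ[f/e](T) → 6
  σ[a>=7](ρ[f/e](T)) → 5
  σ[f<=8](σ[a>=7](ρ[f/e](T))) → 5
  ρ[d/f](σ[f<=8](σ[a>=7](ρ[f/e](T)))) → 5
  (S ⋈[g=a] ρ[d/f](σ[f<=8](σ[a>=7](ρ[f/e](T))))) → 1
  π[d,b,a,x,c,g]((S ⋈[g=a] ρ[d/f](σ[f<=8](σ[a>=7](ρ[f/e](T)))))) → 1

E1 and E2 produce the same multiset:
d | b | a | x | c | g
3 | 2 | 9 | r | 5 | 9

yes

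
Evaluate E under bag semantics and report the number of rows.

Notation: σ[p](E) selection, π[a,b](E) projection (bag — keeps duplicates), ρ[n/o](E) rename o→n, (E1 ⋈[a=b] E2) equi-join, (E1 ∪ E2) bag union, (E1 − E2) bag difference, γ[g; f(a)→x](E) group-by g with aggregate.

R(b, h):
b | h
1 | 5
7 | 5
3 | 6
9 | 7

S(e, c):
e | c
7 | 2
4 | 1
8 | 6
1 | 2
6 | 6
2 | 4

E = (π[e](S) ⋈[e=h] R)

Subexpression sizes:
  S → 6
  π[e](S) → 6
  R → 4
  (π[e](S) ⋈[e=h] R) → 2

|E| = 2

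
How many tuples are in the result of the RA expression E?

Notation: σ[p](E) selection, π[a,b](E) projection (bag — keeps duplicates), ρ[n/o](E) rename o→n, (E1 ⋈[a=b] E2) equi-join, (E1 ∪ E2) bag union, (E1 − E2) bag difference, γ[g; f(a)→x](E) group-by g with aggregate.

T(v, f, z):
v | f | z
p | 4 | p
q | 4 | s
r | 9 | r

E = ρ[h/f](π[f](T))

Row counts bottom-up:
  T → 3
  π[f](T) → 3
  ρ[h/f](π[f](T)) → 3

|E| = 3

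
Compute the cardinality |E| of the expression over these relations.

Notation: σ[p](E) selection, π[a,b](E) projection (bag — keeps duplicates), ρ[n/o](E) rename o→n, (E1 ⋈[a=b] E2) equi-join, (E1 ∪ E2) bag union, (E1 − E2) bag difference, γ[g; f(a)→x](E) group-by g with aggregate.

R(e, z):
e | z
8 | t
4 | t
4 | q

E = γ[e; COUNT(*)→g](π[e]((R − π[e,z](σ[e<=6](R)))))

Row counts bottom-up:
  R → 3
  R → 3
  σ[e<=6](R) → 2
  π[e,z](σ[e<=6](R)) → 2
  (R − π[e,z](σ[e<=6](R))) → 1
  π[e]((R − π[e,z](σ[e<=6](R)))) → 1
  γ[e; COUNT(*)→g](π[e]((R − π[e,z](σ[e<=6](R))))) → 1

|E| = 1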